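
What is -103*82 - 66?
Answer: -8512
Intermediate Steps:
-103*82 - 66 = -8446 - 66 = -8512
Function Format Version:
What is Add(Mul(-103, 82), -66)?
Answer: -8512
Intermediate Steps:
Add(Mul(-103, 82), -66) = Add(-8446, -66) = -8512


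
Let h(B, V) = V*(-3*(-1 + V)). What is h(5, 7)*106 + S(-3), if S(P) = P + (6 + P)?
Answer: -13356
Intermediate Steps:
h(B, V) = V*(3 - 3*V)
S(P) = 6 + 2*P
h(5, 7)*106 + S(-3) = (3*7*(1 - 1*7))*106 + (6 + 2*(-3)) = (3*7*(1 - 7))*106 + (6 - 6) = (3*7*(-6))*106 + 0 = -126*106 + 0 = -13356 + 0 = -13356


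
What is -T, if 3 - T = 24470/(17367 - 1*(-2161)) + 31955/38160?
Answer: -16944325/18629712 ≈ -0.90953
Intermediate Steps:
T = 16944325/18629712 (T = 3 - (24470/(17367 - 1*(-2161)) + 31955/38160) = 3 - (24470/(17367 + 2161) + 31955*(1/38160)) = 3 - (24470/19528 + 6391/7632) = 3 - (24470*(1/19528) + 6391/7632) = 3 - (12235/9764 + 6391/7632) = 3 - 1*38944811/18629712 = 3 - 38944811/18629712 = 16944325/18629712 ≈ 0.90953)
-T = -1*16944325/18629712 = -16944325/18629712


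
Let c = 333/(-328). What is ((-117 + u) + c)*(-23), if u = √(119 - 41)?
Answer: 890307/328 - 23*√78 ≈ 2511.2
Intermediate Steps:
u = √78 ≈ 8.8318
c = -333/328 (c = 333*(-1/328) = -333/328 ≈ -1.0152)
((-117 + u) + c)*(-23) = ((-117 + √78) - 333/328)*(-23) = (-38709/328 + √78)*(-23) = 890307/328 - 23*√78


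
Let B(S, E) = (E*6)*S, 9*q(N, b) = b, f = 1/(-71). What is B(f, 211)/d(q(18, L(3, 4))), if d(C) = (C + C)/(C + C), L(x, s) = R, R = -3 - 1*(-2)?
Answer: -1266/71 ≈ -17.831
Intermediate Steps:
R = -1 (R = -3 + 2 = -1)
f = -1/71 ≈ -0.014085
L(x, s) = -1
q(N, b) = b/9
d(C) = 1 (d(C) = (2*C)/((2*C)) = (2*C)*(1/(2*C)) = 1)
B(S, E) = 6*E*S (B(S, E) = (6*E)*S = 6*E*S)
B(f, 211)/d(q(18, L(3, 4))) = (6*211*(-1/71))/1 = -1266/71*1 = -1266/71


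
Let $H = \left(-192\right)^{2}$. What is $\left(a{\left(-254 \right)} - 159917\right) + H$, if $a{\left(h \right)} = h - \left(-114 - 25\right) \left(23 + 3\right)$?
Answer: $-119693$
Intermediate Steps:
$H = 36864$
$a{\left(h \right)} = 3614 + h$ ($a{\left(h \right)} = h - \left(-139\right) 26 = h - -3614 = h + 3614 = 3614 + h$)
$\left(a{\left(-254 \right)} - 159917\right) + H = \left(\left(3614 - 254\right) - 159917\right) + 36864 = \left(3360 - 159917\right) + 36864 = -156557 + 36864 = -119693$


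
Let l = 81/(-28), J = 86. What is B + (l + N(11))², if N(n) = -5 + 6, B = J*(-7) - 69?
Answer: -523255/784 ≈ -667.42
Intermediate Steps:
B = -671 (B = 86*(-7) - 69 = -602 - 69 = -671)
N(n) = 1
l = -81/28 (l = 81*(-1/28) = -81/28 ≈ -2.8929)
B + (l + N(11))² = -671 + (-81/28 + 1)² = -671 + (-53/28)² = -671 + 2809/784 = -523255/784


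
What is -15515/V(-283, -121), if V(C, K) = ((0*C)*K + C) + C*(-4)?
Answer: -15515/849 ≈ -18.274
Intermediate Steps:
V(C, K) = -3*C (V(C, K) = (0*K + C) - 4*C = (0 + C) - 4*C = C - 4*C = -3*C)
-15515/V(-283, -121) = -15515/((-3*(-283))) = -15515/849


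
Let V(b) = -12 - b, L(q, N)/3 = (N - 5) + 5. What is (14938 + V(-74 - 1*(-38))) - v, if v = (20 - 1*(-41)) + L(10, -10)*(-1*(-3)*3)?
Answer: 15171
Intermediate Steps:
L(q, N) = 3*N (L(q, N) = 3*((N - 5) + 5) = 3*((-5 + N) + 5) = 3*N)
v = -209 (v = (20 - 1*(-41)) + (3*(-10))*(-1*(-3)*3) = (20 + 41) - 90*3 = 61 - 30*9 = 61 - 270 = -209)
(14938 + V(-74 - 1*(-38))) - v = (14938 + (-12 - (-74 - 1*(-38)))) - 1*(-209) = (14938 + (-12 - (-74 + 38))) + 209 = (14938 + (-12 - 1*(-36))) + 209 = (14938 + (-12 + 36)) + 209 = (14938 + 24) + 209 = 14962 + 209 = 15171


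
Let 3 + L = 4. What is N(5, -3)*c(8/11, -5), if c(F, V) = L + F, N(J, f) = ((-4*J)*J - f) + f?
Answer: -1900/11 ≈ -172.73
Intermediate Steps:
L = 1 (L = -3 + 4 = 1)
N(J, f) = -4*J**2 (N(J, f) = (-4*J**2 - f) + f = (-f - 4*J**2) + f = -4*J**2)
c(F, V) = 1 + F
N(5, -3)*c(8/11, -5) = (-4*5**2)*(1 + 8/11) = (-4*25)*(1 + 8*(1/11)) = -100*(1 + 8/11) = -100*19/11 = -1900/11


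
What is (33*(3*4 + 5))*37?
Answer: 20757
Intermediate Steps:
(33*(3*4 + 5))*37 = (33*(12 + 5))*37 = (33*17)*37 = 561*37 = 20757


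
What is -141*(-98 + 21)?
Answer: 10857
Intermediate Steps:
-141*(-98 + 21) = -141*(-77) = 10857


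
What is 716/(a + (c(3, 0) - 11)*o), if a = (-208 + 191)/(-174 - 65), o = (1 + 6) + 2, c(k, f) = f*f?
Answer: -42781/5911 ≈ -7.2375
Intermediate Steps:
c(k, f) = f**2
o = 9 (o = 7 + 2 = 9)
a = 17/239 (a = -17/(-239) = -17*(-1/239) = 17/239 ≈ 0.071130)
716/(a + (c(3, 0) - 11)*o) = 716/(17/239 + (0**2 - 11)*9) = 716/(17/239 + (0 - 11)*9) = 716/(17/239 - 11*9) = 716/(17/239 - 99) = 716/(-23644/239) = 716*(-239/23644) = -42781/5911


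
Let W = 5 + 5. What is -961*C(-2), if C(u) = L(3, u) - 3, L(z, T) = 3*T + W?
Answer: -961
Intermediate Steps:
W = 10
L(z, T) = 10 + 3*T (L(z, T) = 3*T + 10 = 10 + 3*T)
C(u) = 7 + 3*u (C(u) = (10 + 3*u) - 3 = 7 + 3*u)
-961*C(-2) = -961*(7 + 3*(-2)) = -961*(7 - 6) = -961*1 = -961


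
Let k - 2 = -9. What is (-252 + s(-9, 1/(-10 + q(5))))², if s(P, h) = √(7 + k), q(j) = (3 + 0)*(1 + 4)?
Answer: 63504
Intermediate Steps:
k = -7 (k = 2 - 9 = -7)
q(j) = 15 (q(j) = 3*5 = 15)
s(P, h) = 0 (s(P, h) = √(7 - 7) = √0 = 0)
(-252 + s(-9, 1/(-10 + q(5))))² = (-252 + 0)² = (-252)² = 63504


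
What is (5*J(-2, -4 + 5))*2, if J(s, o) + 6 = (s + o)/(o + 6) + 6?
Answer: -10/7 ≈ -1.4286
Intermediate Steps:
J(s, o) = (o + s)/(6 + o) (J(s, o) = -6 + ((s + o)/(o + 6) + 6) = -6 + ((o + s)/(6 + o) + 6) = -6 + (6 + (o + s)/(6 + o)) = (o + s)/(6 + o))
(5*J(-2, -4 + 5))*2 = (5*(((-4 + 5) - 2)/(6 + (-4 + 5))))*2 = (5*((1 - 2)/(6 + 1)))*2 = (5*(-1/7))*2 = (5*((⅐)*(-1)))*2 = (5*(-⅐))*2 = -5/7*2 = -10/7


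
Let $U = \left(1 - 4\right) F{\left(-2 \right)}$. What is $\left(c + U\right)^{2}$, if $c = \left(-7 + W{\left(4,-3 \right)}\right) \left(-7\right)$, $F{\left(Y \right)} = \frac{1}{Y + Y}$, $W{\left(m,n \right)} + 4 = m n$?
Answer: $\frac{418609}{16} \approx 26163.0$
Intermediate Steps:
$W{\left(m,n \right)} = -4 + m n$
$F{\left(Y \right)} = \frac{1}{2 Y}$
$U = \frac{3}{4}$ ($U = \left(1 - 4\right) \frac{1}{2 \left(-2\right)} = - 3 \cdot \frac{1}{2} \left(- \frac{1}{2}\right) = \left(-3\right) \left(- \frac{1}{4}\right) = \frac{3}{4} \approx 0.75$)
$c = 161$ ($c = \left(-7 + \left(-4 + 4 \left(-3\right)\right)\right) \left(-7\right) = \left(-7 - 16\right) \left(-7\right) = \left(-23\right) \left(-7\right) = 161$)
$\left(c + U\right)^{2} = \left(161 + \frac{3}{4}\right)^{2} = \left(\frac{647}{4}\right)^{2} = \frac{418609}{16}$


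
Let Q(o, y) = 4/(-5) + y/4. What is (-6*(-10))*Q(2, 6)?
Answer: 42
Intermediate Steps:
Q(o, y) = -⅘ + y/4 (Q(o, y) = 4*(-⅕) + y*(¼) = -⅘ + y/4)
(-6*(-10))*Q(2, 6) = (-6*(-10))*(-⅘ + (¼)*6) = 60*(-⅘ + 3/2) = 60*(7/10) = 42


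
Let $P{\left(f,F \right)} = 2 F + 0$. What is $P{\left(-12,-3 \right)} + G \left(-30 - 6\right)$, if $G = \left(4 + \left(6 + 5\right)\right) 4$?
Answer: $-2166$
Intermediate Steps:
$G = 60$ ($G = \left(4 + 11\right) 4 = 15 \cdot 4 = 60$)
$P{\left(f,F \right)} = 2 F$
$P{\left(-12,-3 \right)} + G \left(-30 - 6\right) = 2 \left(-3\right) + 60 \left(-30 - 6\right) = -6 + 60 \left(-36\right) = -6 - 2160 = -2166$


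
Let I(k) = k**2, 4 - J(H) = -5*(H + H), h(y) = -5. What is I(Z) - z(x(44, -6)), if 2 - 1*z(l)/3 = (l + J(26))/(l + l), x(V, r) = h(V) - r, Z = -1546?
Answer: 4781015/2 ≈ 2.3905e+6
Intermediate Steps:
x(V, r) = -5 - r
J(H) = 4 + 10*H (J(H) = 4 - (-5)*(H + H) = 4 - (-5)*2*H = 4 - (-10)*H = 4 + 10*H)
z(l) = 6 - 3*(264 + l)/(2*l) (z(l) = 6 - 3*(l + (4 + 10*26))/(l + l) = 6 - 3*(l + (4 + 260))/(2*l) = 6 - 3*(l + 264)*1/(2*l) = 6 - 3*(264 + l)*1/(2*l) = 6 - 3*(264 + l)/(2*l))
I(Z) - z(x(44, -6)) = (-1546)**2 - (9/2 - 396/(-5 - 1*(-6))) = 2390116 - (9/2 - 396/(-5 + 6)) = 2390116 - (9/2 - 396/1) = 2390116 - (9/2 - 396*1) = 2390116 - (9/2 - 396) = 2390116 - 1*(-783/2) = 2390116 + 783/2 = 4781015/2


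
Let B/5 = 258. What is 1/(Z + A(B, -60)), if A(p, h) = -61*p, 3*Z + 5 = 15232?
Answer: -3/220843 ≈ -1.3584e-5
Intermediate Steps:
B = 1290 (B = 5*258 = 1290)
Z = 15227/3 (Z = -5/3 + (⅓)*15232 = -5/3 + 15232/3 = 15227/3 ≈ 5075.7)
1/(Z + A(B, -60)) = 1/(15227/3 - 61*1290) = 1/(15227/3 - 78690) = 1/(-220843/3) = -3/220843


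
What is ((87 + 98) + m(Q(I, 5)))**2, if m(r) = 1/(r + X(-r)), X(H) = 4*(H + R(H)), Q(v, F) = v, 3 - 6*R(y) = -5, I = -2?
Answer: 39601849/1156 ≈ 34258.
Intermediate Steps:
R(y) = 4/3 (R(y) = 1/2 - 1/6*(-5) = 1/2 + 5/6 = 4/3)
X(H) = 16/3 + 4*H (X(H) = 4*(H + 4/3) = 4*(4/3 + H) = 16/3 + 4*H)
m(r) = 1/(16/3 - 3*r) (m(r) = 1/(r + (16/3 + 4*(-r))) = 1/(r + (16/3 - 4*r)) = 1/(16/3 - 3*r))
((87 + 98) + m(Q(I, 5)))**2 = ((87 + 98) + 3/(16 - 9*(-2)))**2 = (185 + 3/(16 + 18))**2 = (185 + 3/34)**2 = (6293/34)**2 = 39601849/1156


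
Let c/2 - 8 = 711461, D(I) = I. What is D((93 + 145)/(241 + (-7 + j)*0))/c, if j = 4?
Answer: 119/171464029 ≈ 6.9402e-7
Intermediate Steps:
c = 1422938 (c = 16 + 2*711461 = 16 + 1422922 = 1422938)
D((93 + 145)/(241 + (-7 + j)*0))/c = ((93 + 145)/(241 + (-7 + 4)*0))/1422938 = (238/(241 - 3*0))*(1/1422938) = (238/(241 + 0))*(1/1422938) = (238/241)*(1/1422938) = 119/171464029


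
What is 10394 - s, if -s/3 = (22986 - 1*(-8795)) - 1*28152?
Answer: 21281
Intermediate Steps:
s = -10887 (s = -3*((22986 - 1*(-8795)) - 1*28152) = -3*((22986 + 8795) - 28152) = -3*(31781 - 28152) = -3*3629 = -10887)
10394 - s = 10394 - 1*(-10887) = 10394 + 10887 = 21281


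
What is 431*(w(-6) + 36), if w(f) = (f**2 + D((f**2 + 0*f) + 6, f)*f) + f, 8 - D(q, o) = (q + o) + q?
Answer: 209466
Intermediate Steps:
D(q, o) = 8 - o - 2*q (D(q, o) = 8 - ((q + o) + q) = 8 - ((o + q) + q) = 8 - (o + 2*q) = 8 + (-o - 2*q) = 8 - o - 2*q)
w(f) = f + f**2 + f*(-4 - f - 2*f**2) (w(f) = (f**2 + (8 - f - 2*((f**2 + 0*f) + 6))*f) + f = (f**2 + (8 - f - 2*((f**2 + 0) + 6))*f) + f = (f**2 + (8 - f - 2*(f**2 + 6))*f) + f = (f**2 + (8 - f - 2*(6 + f**2))*f) + f = (f**2 + (8 - f + (-12 - 2*f**2))*f) + f = (f**2 + (-4 - f - 2*f**2)*f) + f = (f**2 + f*(-4 - f - 2*f**2)) + f = f + f**2 + f*(-4 - f - 2*f**2))
431*(w(-6) + 36) = 431*(-6*(-3 - 2*(-6)**2) + 36) = 431*(-6*(-3 - 2*36) + 36) = 431*(-6*(-3 - 72) + 36) = 431*(-6*(-75) + 36) = 431*(450 + 36) = 431*486 = 209466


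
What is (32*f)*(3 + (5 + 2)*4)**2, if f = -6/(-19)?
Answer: 184512/19 ≈ 9711.2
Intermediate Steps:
f = 6/19 (f = -6*(-1/19) = 6/19 ≈ 0.31579)
(32*f)*(3 + (5 + 2)*4)**2 = (32*(6/19))*(3 + (5 + 2)*4)**2 = 192*(3 + 7*4)**2/19 = 192*(3 + 28)**2/19 = (192/19)*31**2 = (192/19)*961 = 184512/19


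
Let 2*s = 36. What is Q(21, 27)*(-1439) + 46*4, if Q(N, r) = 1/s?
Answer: 1873/18 ≈ 104.06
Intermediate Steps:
s = 18 (s = (1/2)*36 = 18)
Q(N, r) = 1/18
Q(21, 27)*(-1439) + 46*4 = (1/18)*(-1439) + 46*4 = -1439/18 + 184 = 1873/18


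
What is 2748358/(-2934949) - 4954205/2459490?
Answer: -4259979605593/1443695543202 ≈ -2.9507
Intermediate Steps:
2748358/(-2934949) - 4954205/2459490 = 2748358*(-1/2934949) - 4954205*1/2459490 = -2748358/2934949 - 990841/491898 = -4259979605593/1443695543202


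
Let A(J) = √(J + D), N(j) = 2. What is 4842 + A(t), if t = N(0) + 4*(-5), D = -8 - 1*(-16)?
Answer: 4842 + I*√10 ≈ 4842.0 + 3.1623*I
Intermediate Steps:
D = 8 (D = -8 + 16 = 8)
t = -18 (t = 2 + 4*(-5) = 2 - 20 = -18)
A(J) = √(8 + J) (A(J) = √(J + 8) = √(8 + J))
4842 + A(t) = 4842 + √(8 - 18) = 4842 + √(-10) = 4842 + I*√10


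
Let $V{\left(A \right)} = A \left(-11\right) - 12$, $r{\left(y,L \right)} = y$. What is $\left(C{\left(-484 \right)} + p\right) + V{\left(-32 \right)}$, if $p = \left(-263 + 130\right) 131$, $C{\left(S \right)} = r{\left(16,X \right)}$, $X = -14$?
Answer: $-17067$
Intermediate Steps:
$C{\left(S \right)} = 16$
$V{\left(A \right)} = -12 - 11 A$ ($V{\left(A \right)} = - 11 A - 12 = -12 - 11 A$)
$p = -17423$ ($p = \left(-133\right) 131 = -17423$)
$\left(C{\left(-484 \right)} + p\right) + V{\left(-32 \right)} = \left(16 - 17423\right) - -340 = -17407 + \left(-12 + 352\right) = -17407 + 340 = -17067$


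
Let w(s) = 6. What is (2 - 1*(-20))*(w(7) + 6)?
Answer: 264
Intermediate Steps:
(2 - 1*(-20))*(w(7) + 6) = (2 - 1*(-20))*(6 + 6) = (2 + 20)*12 = 22*12 = 264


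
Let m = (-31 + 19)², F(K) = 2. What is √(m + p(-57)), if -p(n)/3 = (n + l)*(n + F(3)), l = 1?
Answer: 2*I*√2274 ≈ 95.373*I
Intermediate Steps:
m = 144 (m = (-12)² = 144)
p(n) = -3*(1 + n)*(2 + n) (p(n) = -3*(n + 1)*(n + 2) = -3*(1 + n)*(2 + n))
√(m + p(-57)) = √(144 + (-6 - 9*(-57) - 3*(-57)²)) = √(144 + (-6 + 513 - 3*3249)) = √(144 + (-6 + 513 - 9747)) = √(144 - 9240) = √(-9096) = 2*I*√2274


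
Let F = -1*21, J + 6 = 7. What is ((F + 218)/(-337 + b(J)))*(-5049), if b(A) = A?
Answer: 331551/112 ≈ 2960.3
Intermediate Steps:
J = 1 (J = -6 + 7 = 1)
F = -21
((F + 218)/(-337 + b(J)))*(-5049) = ((-21 + 218)/(-337 + 1))*(-5049) = (197/(-336))*(-5049) = (197*(-1/336))*(-5049) = -197/336*(-5049) = 331551/112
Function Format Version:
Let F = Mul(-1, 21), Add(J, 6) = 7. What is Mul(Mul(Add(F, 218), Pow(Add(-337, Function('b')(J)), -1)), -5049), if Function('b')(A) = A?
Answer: Rational(331551, 112) ≈ 2960.3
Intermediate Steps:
J = 1 (J = Add(-6, 7) = 1)
F = -21
Mul(Mul(Add(F, 218), Pow(Add(-337, Function('b')(J)), -1)), -5049) = Mul(Mul(Add(-21, 218), Pow(Add(-337, 1), -1)), -5049) = Mul(Mul(197, Pow(-336, -1)), -5049) = Mul(Mul(197, Rational(-1, 336)), -5049) = Mul(Rational(-197, 336), -5049) = Rational(331551, 112)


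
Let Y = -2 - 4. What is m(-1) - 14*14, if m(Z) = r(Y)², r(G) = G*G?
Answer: 1100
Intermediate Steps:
Y = -6
r(G) = G²
m(Z) = 1296 (m(Z) = ((-6)²)² = 36² = 1296)
m(-1) - 14*14 = 1296 - 14*14 = 1296 - 196 = 1100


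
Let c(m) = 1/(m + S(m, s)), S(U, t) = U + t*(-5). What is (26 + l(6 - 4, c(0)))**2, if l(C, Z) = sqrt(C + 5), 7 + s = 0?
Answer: (26 + sqrt(7))**2 ≈ 820.58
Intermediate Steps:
s = -7 (s = -7 + 0 = -7)
S(U, t) = U - 5*t
c(m) = 1/(35 + 2*m) (c(m) = 1/(m + (m - 5*(-7))) = 1/(m + (m + 35)) = 1/(m + (35 + m)) = 1/(35 + 2*m))
l(C, Z) = sqrt(5 + C)
(26 + l(6 - 4, c(0)))**2 = (26 + sqrt(5 + (6 - 4)))**2 = (26 + sqrt(5 + 2))**2 = (26 + sqrt(7))**2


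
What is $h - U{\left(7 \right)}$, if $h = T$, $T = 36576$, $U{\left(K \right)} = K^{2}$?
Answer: $36527$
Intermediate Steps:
$h = 36576$
$h - U{\left(7 \right)} = 36576 - 7^{2} = 36576 - 49 = 36527$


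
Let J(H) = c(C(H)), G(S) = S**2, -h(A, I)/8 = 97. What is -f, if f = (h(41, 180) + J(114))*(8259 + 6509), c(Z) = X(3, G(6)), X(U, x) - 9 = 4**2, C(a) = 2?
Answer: 11090768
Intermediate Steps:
h(A, I) = -776 (h(A, I) = -8*97 = -776)
X(U, x) = 25 (X(U, x) = 9 + 4**2 = 9 + 16 = 25)
c(Z) = 25
J(H) = 25
f = -11090768 (f = (-776 + 25)*(8259 + 6509) = -751*14768 = -11090768)
-f = -1*(-11090768) = 11090768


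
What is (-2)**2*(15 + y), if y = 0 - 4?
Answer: 44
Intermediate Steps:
y = -4
(-2)**2*(15 + y) = (-2)**2*(15 - 4) = 4*11 = 44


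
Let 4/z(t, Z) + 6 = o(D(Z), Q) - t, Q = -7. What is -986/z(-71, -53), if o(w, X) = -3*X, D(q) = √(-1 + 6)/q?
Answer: -21199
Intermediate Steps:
D(q) = √5/q
z(t, Z) = 4/(15 - t) (z(t, Z) = 4/(-6 + (-3*(-7) - t)) = 4/(-6 + (21 - t)) = 4/(15 - t))
-986/z(-71, -53) = -986/((-4/(-15 - 71))) = -986/((-4/(-86))) = -986/((-4*(-1/86))) = -986/2/43 = -986*43/2 = -21199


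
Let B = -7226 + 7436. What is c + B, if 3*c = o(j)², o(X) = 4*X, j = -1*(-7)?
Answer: 1414/3 ≈ 471.33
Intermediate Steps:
j = 7
c = 784/3 (c = (4*7)²/3 = (⅓)*28² = (⅓)*784 = 784/3 ≈ 261.33)
B = 210
c + B = 784/3 + 210 = 1414/3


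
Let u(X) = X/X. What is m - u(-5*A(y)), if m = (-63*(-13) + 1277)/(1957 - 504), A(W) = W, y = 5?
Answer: 643/1453 ≈ 0.44253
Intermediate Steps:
m = 2096/1453 (m = (819 + 1277)/1453 = 2096*(1/1453) = 2096/1453 ≈ 1.4425)
u(X) = 1
m - u(-5*A(y)) = 2096/1453 - 1*1 = 2096/1453 - 1 = 643/1453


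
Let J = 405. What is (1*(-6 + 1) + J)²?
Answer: 160000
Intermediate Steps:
(1*(-6 + 1) + J)² = (1*(-6 + 1) + 405)² = (1*(-5) + 405)² = (-5 + 405)² = 400² = 160000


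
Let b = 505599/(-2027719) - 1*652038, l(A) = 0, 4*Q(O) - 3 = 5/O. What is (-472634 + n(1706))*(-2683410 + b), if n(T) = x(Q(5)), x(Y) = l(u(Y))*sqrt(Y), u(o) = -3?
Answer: 3196590009305634774/2027719 ≈ 1.5764e+12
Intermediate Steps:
Q(O) = 3/4 + 5/(4*O) (Q(O) = 3/4 + (5/O)/4 = 3/4 + 5/(4*O))
x(Y) = 0 (x(Y) = 0*sqrt(Y) = 0)
b = -1322150346921/2027719 (b = 505599*(-1/2027719) - 652038 = -505599/2027719 - 652038 = -1322150346921/2027719 ≈ -6.5204e+5)
n(T) = 0
(-472634 + n(1706))*(-2683410 + b) = (-472634 + 0)*(-2683410 - 1322150346921/2027719) = -472634*(-6763351788711/2027719) = 3196590009305634774/2027719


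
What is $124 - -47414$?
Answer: $47538$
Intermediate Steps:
$124 - -47414 = 124 + 47414 = 47538$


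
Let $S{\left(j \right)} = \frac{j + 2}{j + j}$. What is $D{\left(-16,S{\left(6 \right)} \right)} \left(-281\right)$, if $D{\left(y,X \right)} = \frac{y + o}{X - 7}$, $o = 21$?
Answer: $\frac{4215}{19} \approx 221.84$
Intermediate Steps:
$S{\left(j \right)} = \frac{2 + j}{2 j}$
$D{\left(y,X \right)} = \frac{21 + y}{-7 + X}$ ($D{\left(y,X \right)} = \frac{y + 21}{X - 7} = \frac{21 + y}{-7 + X}$)
$D{\left(-16,S{\left(6 \right)} \right)} \left(-281\right) = \frac{21 - 16}{-7 + \frac{2 + 6}{2 \cdot 6}} \left(-281\right) = \frac{1}{-7 + \frac{1}{2} \cdot \frac{1}{6} \cdot 8} \cdot 5 \left(-281\right) = \frac{1}{-7 + \frac{2}{3}} \cdot 5 \left(-281\right) = \frac{1}{- \frac{19}{3}} \cdot 5 \left(-281\right) = \left(- \frac{3}{19}\right) 5 \left(-281\right) = \left(- \frac{15}{19}\right) \left(-281\right) = \frac{4215}{19}$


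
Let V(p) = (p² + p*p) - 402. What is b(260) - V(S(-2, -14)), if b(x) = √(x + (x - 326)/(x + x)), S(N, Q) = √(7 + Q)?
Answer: 416 + √4391855/130 ≈ 432.12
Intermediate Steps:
b(x) = √(x + (-326 + x)/(2*x)) (b(x) = √(x + (-326 + x)/((2*x))) = √(x + (-326 + x)*(1/(2*x))) = √(x + (-326 + x)/(2*x)))
V(p) = -402 + 2*p² (V(p) = (p² + p²) - 402 = 2*p² - 402 = -402 + 2*p²)
b(260) - V(S(-2, -14)) = √(2 - 652/260 + 4*260)/2 - (-402 + 2*(√(7 - 14))²) = √(2 - 652*1/260 + 1040)/2 - (-402 + 2*(√(-7))²) = √(2 - 163/65 + 1040)/2 - (-402 + 2*(I*√7)²) = √(67567/65)/2 - (-402 + 2*(-7)) = (√4391855/65)/2 - (-402 - 14) = √4391855/130 - 1*(-416) = √4391855/130 + 416 = 416 + √4391855/130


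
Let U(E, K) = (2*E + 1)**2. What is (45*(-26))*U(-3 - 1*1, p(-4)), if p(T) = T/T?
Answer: -57330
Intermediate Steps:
p(T) = 1
U(E, K) = (1 + 2*E)**2
(45*(-26))*U(-3 - 1*1, p(-4)) = (45*(-26))*(1 + 2*(-3 - 1*1))**2 = -1170*(1 + 2*(-3 - 1))**2 = -1170*(1 + 2*(-4))**2 = -1170*(1 - 8)**2 = -1170*(-7)**2 = -1170*49 = -57330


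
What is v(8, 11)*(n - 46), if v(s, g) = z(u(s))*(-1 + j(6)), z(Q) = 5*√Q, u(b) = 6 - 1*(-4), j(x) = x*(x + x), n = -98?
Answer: -51120*√10 ≈ -1.6166e+5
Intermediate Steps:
j(x) = 2*x² (j(x) = x*(2*x) = 2*x²)
u(b) = 10 (u(b) = 6 + 4 = 10)
v(s, g) = 355*√10 (v(s, g) = (5*√10)*(-1 + 2*6²) = (5*√10)*(-1 + 2*36) = (5*√10)*(-1 + 72) = (5*√10)*71 = 355*√10)
v(8, 11)*(n - 46) = (355*√10)*(-98 - 46) = (355*√10)*(-144) = -51120*√10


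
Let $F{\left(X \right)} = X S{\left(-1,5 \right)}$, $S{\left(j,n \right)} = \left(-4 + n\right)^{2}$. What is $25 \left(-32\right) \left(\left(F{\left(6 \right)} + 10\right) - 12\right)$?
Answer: $-3200$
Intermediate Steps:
$F{\left(X \right)} = X$ ($F{\left(X \right)} = X \left(-4 + 5\right)^{2} = X 1^{2} = X 1 = X$)
$25 \left(-32\right) \left(\left(F{\left(6 \right)} + 10\right) - 12\right) = 25 \left(-32\right) \left(\left(6 + 10\right) - 12\right) = - 800 \left(16 - 12\right) = \left(-800\right) 4 = -3200$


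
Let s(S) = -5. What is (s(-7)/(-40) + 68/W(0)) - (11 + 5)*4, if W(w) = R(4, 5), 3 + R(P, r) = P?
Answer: 33/8 ≈ 4.1250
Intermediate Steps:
R(P, r) = -3 + P
W(w) = 1 (W(w) = -3 + 4 = 1)
(s(-7)/(-40) + 68/W(0)) - (11 + 5)*4 = (-5/(-40) + 68/1) - (11 + 5)*4 = (-5*(-1/40) + 68*1) - 16*4 = (⅛ + 68) - 1*64 = 545/8 - 64 = 33/8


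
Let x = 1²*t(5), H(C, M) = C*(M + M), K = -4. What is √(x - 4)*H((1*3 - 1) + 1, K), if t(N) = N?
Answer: -24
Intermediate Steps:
H(C, M) = 2*C*M (H(C, M) = C*(2*M) = 2*C*M)
x = 5 (x = 1²*5 = 1*5 = 5)
√(x - 4)*H((1*3 - 1) + 1, K) = √(5 - 4)*(2*((1*3 - 1) + 1)*(-4)) = √1*(2*((3 - 1) + 1)*(-4)) = 1*(2*(2 + 1)*(-4)) = 1*(2*3*(-4)) = 1*(-24) = -24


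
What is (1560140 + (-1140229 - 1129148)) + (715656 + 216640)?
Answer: 223059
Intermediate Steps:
(1560140 + (-1140229 - 1129148)) + (715656 + 216640) = (1560140 - 2269377) + 932296 = -709237 + 932296 = 223059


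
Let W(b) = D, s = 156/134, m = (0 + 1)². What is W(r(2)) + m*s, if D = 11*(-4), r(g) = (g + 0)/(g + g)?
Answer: -2870/67 ≈ -42.836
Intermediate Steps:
r(g) = ½ (r(g) = g/((2*g)) = g*(1/(2*g)) = ½)
m = 1 (m = 1² = 1)
s = 78/67 (s = 156*(1/134) = 78/67 ≈ 1.1642)
D = -44
W(b) = -44
W(r(2)) + m*s = -44 + 1*(78/67) = -44 + 78/67 = -2870/67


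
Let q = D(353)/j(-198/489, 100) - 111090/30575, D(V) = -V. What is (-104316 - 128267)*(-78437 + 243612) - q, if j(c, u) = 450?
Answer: -21142739275277411/550350 ≈ -3.8417e+10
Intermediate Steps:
q = -2431339/550350 (q = -1*353/450 - 111090/30575 = -353*1/450 - 111090*1/30575 = -353/450 - 22218/6115 = -2431339/550350 ≈ -4.4178)
(-104316 - 128267)*(-78437 + 243612) - q = (-104316 - 128267)*(-78437 + 243612) - 1*(-2431339/550350) = -232583*165175 + 2431339/550350 = -38416897025 + 2431339/550350 = -21142739275277411/550350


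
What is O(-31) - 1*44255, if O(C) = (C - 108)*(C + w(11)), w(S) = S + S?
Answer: -43004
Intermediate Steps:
w(S) = 2*S
O(C) = (-108 + C)*(22 + C) (O(C) = (C - 108)*(C + 2*11) = (-108 + C)*(C + 22) = (-108 + C)*(22 + C))
O(-31) - 1*44255 = (-2376 + (-31)² - 86*(-31)) - 1*44255 = (-2376 + 961 + 2666) - 44255 = 1251 - 44255 = -43004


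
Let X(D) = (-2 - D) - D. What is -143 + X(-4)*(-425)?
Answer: -2693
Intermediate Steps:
X(D) = -2 - 2*D
-143 + X(-4)*(-425) = -143 + (-2 - 2*(-4))*(-425) = -143 + (-2 + 8)*(-425) = -143 + 6*(-425) = -143 - 2550 = -2693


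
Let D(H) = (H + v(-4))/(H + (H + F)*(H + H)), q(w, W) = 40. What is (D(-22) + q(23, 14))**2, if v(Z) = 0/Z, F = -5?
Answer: 4490161/2809 ≈ 1598.5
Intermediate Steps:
v(Z) = 0
D(H) = H/(H + 2*H*(-5 + H)) (D(H) = (H + 0)/(H + (H - 5)*(H + H)) = H/(H + (-5 + H)*(2*H)) = H/(H + 2*H*(-5 + H)))
(D(-22) + q(23, 14))**2 = (1/(-9 + 2*(-22)) + 40)**2 = (1/(-9 - 44) + 40)**2 = (1/(-53) + 40)**2 = (-1/53 + 40)**2 = (2119/53)**2 = 4490161/2809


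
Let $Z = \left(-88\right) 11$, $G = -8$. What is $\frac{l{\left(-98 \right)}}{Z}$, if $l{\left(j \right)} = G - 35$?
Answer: $\frac{43}{968} \approx 0.044421$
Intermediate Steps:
$l{\left(j \right)} = -43$ ($l{\left(j \right)} = -8 - 35 = -43$)
$Z = -968$
$\frac{l{\left(-98 \right)}}{Z} = - \frac{43}{-968} = \left(-43\right) \left(- \frac{1}{968}\right) = \frac{43}{968}$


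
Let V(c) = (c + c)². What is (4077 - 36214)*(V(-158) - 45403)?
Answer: -1749956061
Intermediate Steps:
V(c) = 4*c² (V(c) = (2*c)² = 4*c²)
(4077 - 36214)*(V(-158) - 45403) = (4077 - 36214)*(4*(-158)² - 45403) = -32137*(4*24964 - 45403) = -32137*(99856 - 45403) = -32137*54453 = -1749956061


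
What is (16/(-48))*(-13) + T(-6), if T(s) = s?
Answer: -5/3 ≈ -1.6667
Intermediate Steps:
(16/(-48))*(-13) + T(-6) = (16/(-48))*(-13) - 6 = (16*(-1/48))*(-13) - 6 = -⅓*(-13) - 6 = 13/3 - 6 = -5/3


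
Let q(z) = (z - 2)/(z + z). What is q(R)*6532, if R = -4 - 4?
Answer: 8165/2 ≈ 4082.5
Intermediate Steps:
R = -8
q(z) = (-2 + z)/(2*z) (q(z) = (-2 + z)/((2*z)) = (-2 + z)*(1/(2*z)) = (-2 + z)/(2*z))
q(R)*6532 = ((½)*(-2 - 8)/(-8))*6532 = ((½)*(-⅛)*(-10))*6532 = (5/8)*6532 = 8165/2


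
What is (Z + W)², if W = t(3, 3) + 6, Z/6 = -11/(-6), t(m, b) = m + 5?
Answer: 625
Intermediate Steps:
t(m, b) = 5 + m
Z = 11 (Z = 6*(-11/(-6)) = 6*(-11*(-⅙)) = 6*(11/6) = 11)
W = 14 (W = (5 + 3) + 6 = 8 + 6 = 14)
(Z + W)² = (11 + 14)² = 25² = 625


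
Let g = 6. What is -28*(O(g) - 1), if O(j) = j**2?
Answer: -980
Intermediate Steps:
-28*(O(g) - 1) = -28*(6**2 - 1) = -28*(36 - 1) = -28*35 = -980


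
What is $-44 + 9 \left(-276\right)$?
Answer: $-2528$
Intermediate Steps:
$-44 + 9 \left(-276\right) = -44 - 2484 = -2528$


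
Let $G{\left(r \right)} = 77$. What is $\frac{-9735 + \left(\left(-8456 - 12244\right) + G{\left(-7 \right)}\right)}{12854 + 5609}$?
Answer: $- \frac{30358}{18463} \approx -1.6443$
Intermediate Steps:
$\frac{-9735 + \left(\left(-8456 - 12244\right) + G{\left(-7 \right)}\right)}{12854 + 5609} = \frac{-9735 + \left(\left(-8456 - 12244\right) + 77\right)}{12854 + 5609} = \frac{-9735 + \left(-20700 + 77\right)}{18463} = \left(-9735 - 20623\right) \frac{1}{18463} = \left(-30358\right) \frac{1}{18463} = - \frac{30358}{18463}$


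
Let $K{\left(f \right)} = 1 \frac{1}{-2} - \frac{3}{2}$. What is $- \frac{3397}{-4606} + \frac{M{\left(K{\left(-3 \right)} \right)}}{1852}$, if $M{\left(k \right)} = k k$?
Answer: $\frac{1577417}{2132578} \approx 0.73968$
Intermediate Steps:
$K{\left(f \right)} = -2$ ($K{\left(f \right)} = 1 \left(- \frac{1}{2}\right) - \frac{3}{2} = - \frac{1}{2} - \frac{3}{2} = -2$)
$M{\left(k \right)} = k^{2}$
$- \frac{3397}{-4606} + \frac{M{\left(K{\left(-3 \right)} \right)}}{1852} = - \frac{3397}{-4606} + \frac{\left(-2\right)^{2}}{1852} = \left(-3397\right) \left(- \frac{1}{4606}\right) + 4 \cdot \frac{1}{1852} = \frac{3397}{4606} + \frac{1}{463} = \frac{1577417}{2132578}$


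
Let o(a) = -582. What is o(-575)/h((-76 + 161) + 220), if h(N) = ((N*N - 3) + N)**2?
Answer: -194/2903309643 ≈ -6.6820e-8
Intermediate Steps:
h(N) = (-3 + N + N**2)**2 (h(N) = ((N**2 - 3) + N)**2 = ((-3 + N**2) + N)**2 = (-3 + N + N**2)**2)
o(-575)/h((-76 + 161) + 220) = -582/(-3 + ((-76 + 161) + 220) + ((-76 + 161) + 220)**2)**2 = -582/(-3 + (85 + 220) + (85 + 220)**2)**2 = -582/(-3 + 305 + 305**2)**2 = -582/(-3 + 305 + 93025)**2 = -582/(93327**2) = -582/8709928929 = -582*1/8709928929 = -194/2903309643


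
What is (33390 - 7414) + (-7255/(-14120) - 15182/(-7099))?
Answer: 520809008793/20047576 ≈ 25979.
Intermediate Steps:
(33390 - 7414) + (-7255/(-14120) - 15182/(-7099)) = 25976 + (-7255*(-1/14120) - 15182*(-1/7099)) = 25976 + (1451/2824 + 15182/7099) = 25976 + 53174617/20047576 = 520809008793/20047576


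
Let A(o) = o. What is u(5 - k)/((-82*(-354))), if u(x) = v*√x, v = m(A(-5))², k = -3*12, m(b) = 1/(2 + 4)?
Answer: √41/1045008 ≈ 6.1273e-6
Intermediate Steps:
m(b) = ⅙ (m(b) = 1/6 = ⅙)
k = -36
v = 1/36 (v = (⅙)² = 1/36 ≈ 0.027778)
u(x) = √x/36
u(5 - k)/((-82*(-354))) = (√(5 - 1*(-36))/36)/((-82*(-354))) = (√(5 + 36)/36)/29028 = (√41/36)*(1/29028) = √41/1045008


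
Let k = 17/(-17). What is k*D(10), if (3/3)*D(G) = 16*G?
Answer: -160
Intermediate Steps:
D(G) = 16*G
k = -1 (k = 17*(-1/17) = -1)
k*D(10) = -16*10 = -1*160 = -160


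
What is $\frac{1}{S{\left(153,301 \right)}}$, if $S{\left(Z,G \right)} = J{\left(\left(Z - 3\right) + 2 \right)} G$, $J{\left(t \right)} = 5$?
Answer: $\frac{1}{1505} \approx 0.00066445$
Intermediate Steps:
$S{\left(Z,G \right)} = 5 G$
$\frac{1}{S{\left(153,301 \right)}} = \frac{1}{5 \cdot 301} = \frac{1}{1505}$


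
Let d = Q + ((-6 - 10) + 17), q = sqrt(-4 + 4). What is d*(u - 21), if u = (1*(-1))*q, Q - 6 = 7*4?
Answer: -735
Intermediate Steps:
q = 0 (q = sqrt(0) = 0)
Q = 34 (Q = 6 + 7*4 = 6 + 28 = 34)
u = 0 (u = (1*(-1))*0 = -1*0 = 0)
d = 35 (d = 34 + ((-6 - 10) + 17) = 34 + (-16 + 17) = 34 + 1 = 35)
d*(u - 21) = 35*(0 - 21) = 35*(-21) = -735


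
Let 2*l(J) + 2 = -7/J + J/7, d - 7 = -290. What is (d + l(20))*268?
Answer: -5304323/70 ≈ -75776.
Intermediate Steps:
d = -283 (d = 7 - 290 = -283)
l(J) = -1 - 7/(2*J) + J/14 (l(J) = -1 + (-7/J + J/7)/2 = -1 + (-7/(2*J) + J/14) = -1 - 7/(2*J) + J/14)
(d + l(20))*268 = (-283 + (1/14)*(-49 + 20*(-14 + 20))/20)*268 = (-283 + (1/14)*(1/20)*(-49 + 20*6))*268 = (-283 + (1/14)*(1/20)*(-49 + 120))*268 = (-283 + (1/14)*(1/20)*71)*268 = (-283 + 71/280)*268 = -79169/280*268 = -5304323/70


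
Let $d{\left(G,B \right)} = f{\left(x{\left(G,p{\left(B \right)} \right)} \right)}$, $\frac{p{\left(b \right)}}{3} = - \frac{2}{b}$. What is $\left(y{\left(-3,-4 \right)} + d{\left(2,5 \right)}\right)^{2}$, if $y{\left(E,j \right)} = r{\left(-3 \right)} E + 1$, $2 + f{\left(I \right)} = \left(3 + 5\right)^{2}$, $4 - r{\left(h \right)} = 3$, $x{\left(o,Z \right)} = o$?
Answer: $3600$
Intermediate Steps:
$p{\left(b \right)} = - \frac{6}{b}$ ($p{\left(b \right)} = 3 \left(- \frac{2}{b}\right) = - \frac{6}{b}$)
$r{\left(h \right)} = 1$ ($r{\left(h \right)} = 4 - 3 = 1$)
$f{\left(I \right)} = 62$ ($f{\left(I \right)} = -2 + \left(3 + 5\right)^{2} = -2 + 8^{2} = -2 + 64 = 62$)
$d{\left(G,B \right)} = 62$
$y{\left(E,j \right)} = 1 + E$ ($y{\left(E,j \right)} = 1 E + 1 = E + 1 = 1 + E$)
$\left(y{\left(-3,-4 \right)} + d{\left(2,5 \right)}\right)^{2} = \left(\left(1 - 3\right) + 62\right)^{2} = \left(-2 + 62\right)^{2} = 60^{2} = 3600$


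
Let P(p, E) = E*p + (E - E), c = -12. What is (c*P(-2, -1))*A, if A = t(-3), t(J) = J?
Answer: 72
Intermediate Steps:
A = -3
P(p, E) = E*p (P(p, E) = E*p + 0 = E*p)
(c*P(-2, -1))*A = -(-12)*(-2)*(-3) = -12*2*(-3) = -24*(-3) = 72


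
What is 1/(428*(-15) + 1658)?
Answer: -1/4762 ≈ -0.00021000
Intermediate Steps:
1/(428*(-15) + 1658) = 1/(-6420 + 1658) = 1/(-4762) = -1/4762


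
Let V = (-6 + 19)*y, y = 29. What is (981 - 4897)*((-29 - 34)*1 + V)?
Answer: -1229624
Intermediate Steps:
V = 377 (V = (-6 + 19)*29 = 13*29 = 377)
(981 - 4897)*((-29 - 34)*1 + V) = (981 - 4897)*((-29 - 34)*1 + 377) = -3916*(-63*1 + 377) = -3916*(-63 + 377) = -3916*314 = -1229624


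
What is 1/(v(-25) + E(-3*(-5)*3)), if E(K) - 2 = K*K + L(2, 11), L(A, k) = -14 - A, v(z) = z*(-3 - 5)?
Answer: 1/2211 ≈ 0.00045228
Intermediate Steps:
v(z) = -8*z (v(z) = z*(-8) = -8*z)
E(K) = -14 + K**2 (E(K) = 2 + (K*K + (-14 - 1*2)) = 2 + (K**2 + (-14 - 2)) = 2 + (K**2 - 16) = 2 + (-16 + K**2) = -14 + K**2)
1/(v(-25) + E(-3*(-5)*3)) = 1/(-8*(-25) + (-14 + (-3*(-5)*3)**2)) = 1/(200 + (-14 + (15*3)**2)) = 1/(200 + (-14 + 45**2)) = 1/(200 + (-14 + 2025)) = 1/(200 + 2011) = 1/2211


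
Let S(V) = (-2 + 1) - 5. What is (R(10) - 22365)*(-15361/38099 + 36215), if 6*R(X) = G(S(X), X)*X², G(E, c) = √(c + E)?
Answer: -30811892069460/38099 ≈ -8.0873e+8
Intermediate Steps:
S(V) = -6 (S(V) = -1 - 5 = -6)
G(E, c) = √(E + c)
R(X) = X²*√(-6 + X)/6 (R(X) = (√(-6 + X)*X²)/6 = (X²*√(-6 + X))/6 = X²*√(-6 + X)/6)
(R(10) - 22365)*(-15361/38099 + 36215) = ((⅙)*10²*√(-6 + 10) - 22365)*(-15361/38099 + 36215) = ((⅙)*100*√4 - 22365)*(-15361*1/38099 + 36215) = ((⅙)*100*2 - 22365)*(-15361/38099 + 36215) = (100/3 - 22365)*(1379739924/38099) = -66995/3*1379739924/38099 = -30811892069460/38099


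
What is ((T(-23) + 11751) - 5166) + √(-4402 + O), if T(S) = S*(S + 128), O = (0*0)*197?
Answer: 4170 + I*√4402 ≈ 4170.0 + 66.348*I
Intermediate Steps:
O = 0 (O = 0*197 = 0)
T(S) = S*(128 + S)
((T(-23) + 11751) - 5166) + √(-4402 + O) = ((-23*(128 - 23) + 11751) - 5166) + √(-4402 + 0) = ((-23*105 + 11751) - 5166) + √(-4402) = ((-2415 + 11751) - 5166) + I*√4402 = (9336 - 5166) + I*√4402 = 4170 + I*√4402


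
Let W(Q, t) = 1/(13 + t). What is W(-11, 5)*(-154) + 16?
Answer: 67/9 ≈ 7.4444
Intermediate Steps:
W(-11, 5)*(-154) + 16 = -154/(13 + 5) + 16 = -154/18 + 16 = (1/18)*(-154) + 16 = -77/9 + 16 = 67/9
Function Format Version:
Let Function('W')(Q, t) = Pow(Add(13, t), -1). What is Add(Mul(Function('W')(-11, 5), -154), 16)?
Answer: Rational(67, 9) ≈ 7.4444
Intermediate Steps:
Add(Mul(Function('W')(-11, 5), -154), 16) = Add(Mul(Pow(Add(13, 5), -1), -154), 16) = Add(Mul(Pow(18, -1), -154), 16) = Add(Mul(Rational(1, 18), -154), 16) = Add(Rational(-77, 9), 16) = Rational(67, 9)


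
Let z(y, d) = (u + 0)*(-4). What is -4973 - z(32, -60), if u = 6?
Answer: -4949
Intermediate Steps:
z(y, d) = -24 (z(y, d) = (6 + 0)*(-4) = 6*(-4) = -24)
-4973 - z(32, -60) = -4973 - 1*(-24) = -4973 + 24 = -4949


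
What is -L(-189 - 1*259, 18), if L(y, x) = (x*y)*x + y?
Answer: 145600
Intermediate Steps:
L(y, x) = y + y*x**2 (L(y, x) = y*x**2 + y = y + y*x**2)
-L(-189 - 1*259, 18) = -(-189 - 1*259)*(1 + 18**2) = -(-189 - 259)*(1 + 324) = -(-448)*325 = -1*(-145600) = 145600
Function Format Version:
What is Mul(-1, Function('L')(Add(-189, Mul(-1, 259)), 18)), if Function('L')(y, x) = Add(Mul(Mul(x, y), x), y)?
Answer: 145600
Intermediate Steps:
Function('L')(y, x) = Add(y, Mul(y, Pow(x, 2))) (Function('L')(y, x) = Add(Mul(y, Pow(x, 2)), y) = Add(y, Mul(y, Pow(x, 2))))
Mul(-1, Function('L')(Add(-189, Mul(-1, 259)), 18)) = Mul(-1, Mul(Add(-189, Mul(-1, 259)), Add(1, Pow(18, 2)))) = Mul(-1, Mul(Add(-189, -259), Add(1, 324))) = Mul(-1, Mul(-448, 325)) = Mul(-1, -145600) = 145600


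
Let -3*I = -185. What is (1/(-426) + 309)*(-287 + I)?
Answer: -44491954/639 ≈ -69628.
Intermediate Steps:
I = 185/3 (I = -⅓*(-185) = 185/3 ≈ 61.667)
(1/(-426) + 309)*(-287 + I) = (1/(-426) + 309)*(-287 + 185/3) = (-1/426 + 309)*(-676/3) = (131633/426)*(-676/3) = -44491954/639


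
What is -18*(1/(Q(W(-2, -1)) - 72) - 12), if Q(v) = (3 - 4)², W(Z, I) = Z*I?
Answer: 15354/71 ≈ 216.25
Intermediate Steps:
W(Z, I) = I*Z
Q(v) = 1 (Q(v) = (-1)² = 1)
-18*(1/(Q(W(-2, -1)) - 72) - 12) = -18*(1/(1 - 72) - 12) = -18*(1/(-71) - 12) = -18*(-1/71 - 12) = -18*(-853/71) = 15354/71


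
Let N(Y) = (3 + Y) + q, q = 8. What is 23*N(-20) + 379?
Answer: 172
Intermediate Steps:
N(Y) = 11 + Y (N(Y) = (3 + Y) + 8 = 11 + Y)
23*N(-20) + 379 = 23*(11 - 20) + 379 = 23*(-9) + 379 = -207 + 379 = 172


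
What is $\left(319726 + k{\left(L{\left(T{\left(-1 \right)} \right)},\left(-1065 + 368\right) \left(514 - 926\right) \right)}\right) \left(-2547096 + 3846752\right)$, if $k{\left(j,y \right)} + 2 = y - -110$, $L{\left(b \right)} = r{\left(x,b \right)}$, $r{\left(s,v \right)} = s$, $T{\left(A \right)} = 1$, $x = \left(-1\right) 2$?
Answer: $788888592688$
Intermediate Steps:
$x = -2$
$L{\left(b \right)} = -2$
$k{\left(j,y \right)} = 108 + y$ ($k{\left(j,y \right)} = -2 + \left(y - -110\right) = -2 + \left(y + 110\right) = -2 + \left(110 + y\right) = 108 + y$)
$\left(319726 + k{\left(L{\left(T{\left(-1 \right)} \right)},\left(-1065 + 368\right) \left(514 - 926\right) \right)}\right) \left(-2547096 + 3846752\right) = \left(319726 + \left(108 + \left(-1065 + 368\right) \left(514 - 926\right)\right)\right) \left(-2547096 + 3846752\right) = \left(319726 + \left(108 - -287164\right)\right) 1299656 = \left(319726 + \left(108 + 287164\right)\right) 1299656 = \left(319726 + 287272\right) 1299656 = 606998 \cdot 1299656 = 788888592688$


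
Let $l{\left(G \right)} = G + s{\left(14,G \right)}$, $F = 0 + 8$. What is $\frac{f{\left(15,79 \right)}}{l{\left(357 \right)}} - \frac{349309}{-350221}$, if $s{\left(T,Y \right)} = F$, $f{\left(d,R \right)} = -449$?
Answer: $- \frac{29751444}{127830665} \approx -0.23274$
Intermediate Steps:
$F = 8$
$s{\left(T,Y \right)} = 8$
$l{\left(G \right)} = 8 + G$ ($l{\left(G \right)} = G + 8 = 8 + G$)
$\frac{f{\left(15,79 \right)}}{l{\left(357 \right)}} - \frac{349309}{-350221} = - \frac{449}{8 + 357} - \frac{349309}{-350221} = - \frac{449}{365} - - \frac{349309}{350221} = \left(-449\right) \frac{1}{365} + \frac{349309}{350221} = - \frac{449}{365} + \frac{349309}{350221} = - \frac{29751444}{127830665}$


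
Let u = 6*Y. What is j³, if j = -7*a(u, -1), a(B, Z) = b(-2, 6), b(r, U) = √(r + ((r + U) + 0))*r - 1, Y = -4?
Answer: 8575 + 7546*√2 ≈ 19247.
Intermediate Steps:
u = -24 (u = 6*(-4) = -24)
b(r, U) = -1 + r*√(U + 2*r) (b(r, U) = √(r + ((U + r) + 0))*r - 1 = √(r + (U + r))*r - 1 = √(U + 2*r)*r - 1 = r*√(U + 2*r) - 1 = -1 + r*√(U + 2*r))
a(B, Z) = -1 - 2*√2 (a(B, Z) = -1 - 2*√(6 + 2*(-2)) = -1 - 2*√(6 - 4) = -1 - 2*√2)
j = 7 + 14*√2 (j = -7*(-1 - 2*√2) = 7 + 14*√2 ≈ 26.799)
j³ = (7 + 14*√2)³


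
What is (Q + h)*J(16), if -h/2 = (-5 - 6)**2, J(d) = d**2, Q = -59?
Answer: -77056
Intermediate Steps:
h = -242 (h = -2*(-5 - 6)**2 = -2*(-11)**2 = -2*121 = -242)
(Q + h)*J(16) = (-59 - 242)*16**2 = -301*256 = -77056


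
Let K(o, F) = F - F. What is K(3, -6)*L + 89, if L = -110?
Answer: 89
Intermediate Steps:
K(o, F) = 0
K(3, -6)*L + 89 = 0*(-110) + 89 = 0 + 89 = 89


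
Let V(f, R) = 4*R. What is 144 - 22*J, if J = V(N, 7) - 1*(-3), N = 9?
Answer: -538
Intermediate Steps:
J = 31 (J = 4*7 - 1*(-3) = 28 + 3 = 31)
144 - 22*J = 144 - 22*31 = 144 - 682 = -538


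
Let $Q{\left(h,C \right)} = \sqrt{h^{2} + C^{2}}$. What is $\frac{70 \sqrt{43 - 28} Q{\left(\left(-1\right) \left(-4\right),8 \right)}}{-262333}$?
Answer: $- \frac{1400 \sqrt{3}}{262333} \approx -0.0092435$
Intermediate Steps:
$Q{\left(h,C \right)} = \sqrt{C^{2} + h^{2}}$
$\frac{70 \sqrt{43 - 28} Q{\left(\left(-1\right) \left(-4\right),8 \right)}}{-262333} = \frac{70 \sqrt{43 - 28} \sqrt{8^{2} + \left(\left(-1\right) \left(-4\right)\right)^{2}}}{-262333} = 70 \sqrt{15} \sqrt{64 + 4^{2}} \left(- \frac{1}{262333}\right) = 70 \sqrt{15} \sqrt{64 + 16} \left(- \frac{1}{262333}\right) = 70 \sqrt{15} \sqrt{80} \left(- \frac{1}{262333}\right) = 70 \sqrt{15} \cdot 4 \sqrt{5} \left(- \frac{1}{262333}\right) = 1400 \sqrt{3} \left(- \frac{1}{262333}\right) = - \frac{1400 \sqrt{3}}{262333}$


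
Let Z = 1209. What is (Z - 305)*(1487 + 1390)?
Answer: 2600808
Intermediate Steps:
(Z - 305)*(1487 + 1390) = (1209 - 305)*(1487 + 1390) = 904*2877 = 2600808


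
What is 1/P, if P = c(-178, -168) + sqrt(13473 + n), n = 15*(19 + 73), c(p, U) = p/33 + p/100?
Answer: 19531050/40297177931 + 2722500*sqrt(14853)/40297177931 ≈ 0.0087185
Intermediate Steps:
c(p, U) = 133*p/3300 (c(p, U) = p*(1/33) + p*(1/100) = p/33 + p/100 = 133*p/3300)
n = 1380 (n = 15*92 = 1380)
P = -11837/1650 + sqrt(14853) (P = (133/3300)*(-178) + sqrt(13473 + 1380) = -11837/1650 + sqrt(14853) ≈ 114.70)
1/P = 1/(-11837/1650 + sqrt(14853))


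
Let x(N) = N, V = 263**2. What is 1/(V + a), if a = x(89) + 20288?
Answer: 1/89546 ≈ 1.1167e-5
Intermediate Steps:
V = 69169
a = 20377 (a = 89 + 20288 = 20377)
1/(V + a) = 1/(69169 + 20377) = 1/89546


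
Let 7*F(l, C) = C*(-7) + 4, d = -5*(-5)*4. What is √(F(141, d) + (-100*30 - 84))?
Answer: 6*I*√4333/7 ≈ 56.422*I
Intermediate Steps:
d = 100 (d = 25*4 = 100)
F(l, C) = 4/7 - C (F(l, C) = (C*(-7) + 4)/7 = (-7*C + 4)/7 = (4 - 7*C)/7 = 4/7 - C)
√(F(141, d) + (-100*30 - 84)) = √((4/7 - 1*100) + (-100*30 - 84)) = √((4/7 - 100) + (-3000 - 84)) = √(-696/7 - 3084) = √(-22284/7) = 6*I*√4333/7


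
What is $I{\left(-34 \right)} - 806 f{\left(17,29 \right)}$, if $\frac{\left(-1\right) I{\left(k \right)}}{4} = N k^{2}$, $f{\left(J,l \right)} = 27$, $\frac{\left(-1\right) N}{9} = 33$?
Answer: $1351566$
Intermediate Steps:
$N = -297$ ($N = \left(-9\right) 33 = -297$)
$I{\left(k \right)} = 1188 k^{2}$ ($I{\left(k \right)} = - 4 \left(- 297 k^{2}\right) = 1188 k^{2}$)
$I{\left(-34 \right)} - 806 f{\left(17,29 \right)} = 1188 \left(-34\right)^{2} - 21762 = 1188 \cdot 1156 - 21762 = 1373328 - 21762 = 1351566$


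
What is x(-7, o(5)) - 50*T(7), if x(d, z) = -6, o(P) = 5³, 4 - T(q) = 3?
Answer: -56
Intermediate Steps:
T(q) = 1 (T(q) = 4 - 1*3 = 4 - 3 = 1)
o(P) = 125
x(-7, o(5)) - 50*T(7) = -6 - 50*1 = -6 - 50 = -56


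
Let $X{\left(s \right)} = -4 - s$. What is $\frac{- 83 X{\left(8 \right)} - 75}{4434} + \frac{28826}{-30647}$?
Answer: $- \frac{33196199}{45296266} \approx -0.73287$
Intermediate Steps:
$\frac{- 83 X{\left(8 \right)} - 75}{4434} + \frac{28826}{-30647} = \frac{- 83 \left(-4 - 8\right) - 75}{4434} + \frac{28826}{-30647} = \left(- 83 \left(-4 - 8\right) - 75\right) \frac{1}{4434} + 28826 \left(- \frac{1}{30647}\right) = \left(\left(-83\right) \left(-12\right) - 75\right) \frac{1}{4434} - \frac{28826}{30647} = \left(996 - 75\right) \frac{1}{4434} - \frac{28826}{30647} = 921 \cdot \frac{1}{4434} - \frac{28826}{30647} = \frac{307}{1478} - \frac{28826}{30647} = - \frac{33196199}{45296266}$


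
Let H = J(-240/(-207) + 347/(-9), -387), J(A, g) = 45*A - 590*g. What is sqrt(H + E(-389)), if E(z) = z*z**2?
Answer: 3*I*sqrt(3446565594)/23 ≈ 7657.5*I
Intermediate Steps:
E(z) = z**3
J(A, g) = -590*g + 45*A
H = 5212885/23 (H = -590*(-387) + 45*(-240/(-207) + 347/(-9)) = 228330 + 45*(-240*(-1/207) + 347*(-1/9)) = 228330 + 45*(80/69 - 347/9) = 228330 + 45*(-7741/207) = 228330 - 38705/23 = 5212885/23 ≈ 2.2665e+5)
sqrt(H + E(-389)) = sqrt(5212885/23 + (-389)**3) = sqrt(5212885/23 - 58863869) = sqrt(-1348656102/23) = 3*I*sqrt(3446565594)/23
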